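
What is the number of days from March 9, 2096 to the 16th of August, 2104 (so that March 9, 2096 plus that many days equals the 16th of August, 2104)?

3081

Mar 9, 2096 → Mar 9, 2097: 365 days.
Mar 9, 2097 → Mar 9, 2098: 365 days.
Mar 9, 2098 → Mar 9, 2099: 365 days.
Mar 9, 2099 → Mar 9, 2100: 365 days.
Mar 9, 2100 → Mar 9, 2101: 365 days.
Mar 9, 2101 → Mar 9, 2102: 365 days.
Mar 9, 2102 → Mar 9, 2103: 365 days.
Mar 9, 2103 → Mar 9, 2104: 366 days (Feb 29, 2104 is in that span).
Mar 9, 2104 → Apr 9, 2104: 31 days (March has 31).
Apr 9, 2104 → May 9, 2104: 30 days (April has 30).
May 9, 2104 → Jun 9, 2104: 31 days (May has 31).
Jun 9, 2104 → Jul 9, 2104: 30 days (June has 30).
Jul 9, 2104 → Aug 9, 2104: 31 days (July has 31).
Aug 9, 2104 → Aug 16, 2104: 7 days.
Total: 3081 days.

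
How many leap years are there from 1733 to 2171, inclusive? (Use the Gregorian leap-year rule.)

106

Multiples of 4 in [1733,2171]: 109.
Of those, multiples of 100: 4 (not leap unless ÷400).
Multiples of 400: 1.
Leap years = 109 − 4 + 1 = 106.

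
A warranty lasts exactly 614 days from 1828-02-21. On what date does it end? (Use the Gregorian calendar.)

+366 (one year; includes Feb 29, 1828) → Feb 21, 1829 (248 left).
Feb has 28 days: +8 → Mar 1, 1829 (240 left).
Mar has 31 days: +31 → Apr 1, 1829 (209 left).
Apr has 30 days: +30 → May 1, 1829 (179 left).
May has 31 days: +31 → Jun 1, 1829 (148 left).
Jun has 30 days: +30 → Jul 1, 1829 (118 left).
Jul has 31 days: +31 → Aug 1, 1829 (87 left).
Aug has 31 days: +31 → Sep 1, 1829 (56 left).
Sep has 30 days: +30 → Oct 1, 1829 (26 left).
+26 → Oct 27, 1829.

October 27, 1829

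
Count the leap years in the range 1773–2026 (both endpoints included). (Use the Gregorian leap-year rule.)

Multiples of 4 in [1773,2026]: 63.
Of those, multiples of 100: 3 (not leap unless ÷400).
Multiples of 400: 1.
Leap years = 63 − 3 + 1 = 61.

61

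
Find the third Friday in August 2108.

August 17, 2108

August 1, 2108 is a Wednesday.
The first Friday is therefore August 3 (2 days later).
The third Friday is 3 + 2×7 = August 17.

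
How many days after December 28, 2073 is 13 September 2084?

3912

Dec 28, 2073 → Dec 28, 2074: 365 days.
Dec 28, 2074 → Dec 28, 2075: 365 days.
Dec 28, 2075 → Dec 28, 2076: 366 days (Feb 29, 2076 is in that span).
Dec 28, 2076 → Dec 28, 2077: 365 days.
Dec 28, 2077 → Dec 28, 2078: 365 days.
Dec 28, 2078 → Dec 28, 2079: 365 days.
Dec 28, 2079 → Dec 28, 2080: 366 days (Feb 29, 2080 is in that span).
Dec 28, 2080 → Dec 28, 2081: 365 days.
Dec 28, 2081 → Dec 28, 2082: 365 days.
Dec 28, 2082 → Dec 28, 2083: 365 days.
Dec 28, 2083 → Jan 28, 2084: 31 days (December has 31).
Jan 28, 2084 → Feb 28, 2084: 31 days (January has 31).
Feb 28, 2084 → Mar 28, 2084: 29 days (February has 29).
Mar 28, 2084 → Apr 28, 2084: 31 days (March has 31).
Apr 28, 2084 → May 28, 2084: 30 days (April has 30).
May 28, 2084 → Jun 28, 2084: 31 days (May has 31).
Jun 28, 2084 → Jul 28, 2084: 30 days (June has 30).
Jul 28, 2084 → Aug 28, 2084: 31 days (July has 31).
Aug 28, 2084 → Sep 13, 2084: 16 days.
Total: 3912 days.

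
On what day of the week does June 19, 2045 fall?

Monday

January 1, 2045 is a Sunday.
Jan 1, 2045 → Feb 1, 2045: 31 days (January has 31).
Feb 1, 2045 → Mar 1, 2045: 28 days (February has 28).
Mar 1, 2045 → Apr 1, 2045: 31 days (March has 31).
Apr 1, 2045 → May 1, 2045: 30 days (April has 30).
May 1, 2045 → Jun 1, 2045: 31 days (May has 31).
Jun 1, 2045 → Jun 19, 2045: 18 days.
Total: 169 days.
169 mod 7 = 1, so Sunday + 1 = Monday.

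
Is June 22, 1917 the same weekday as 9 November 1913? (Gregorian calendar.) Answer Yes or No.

From Nov 9, 1913 to Jun 22, 1917 is 1321 days.
1321 mod 7 = 5, so they are different weekdays.
(Nov 9, 1913 is a Sunday; Jun 22, 1917 is a Friday.)

No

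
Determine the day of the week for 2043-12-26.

Doomsday rule: the anchor day for the 2000s is Tuesday. For year 43: 43÷12 = 3 r 7, and 7÷4 = 1, so 3+7+1 = 11.
Tuesday + 11 ≡ Saturday — that's 2043's doomsday.
In December the doomsday date is Dec 12.
Dec 26 is 14 days after Dec 12; 14 mod 7 = 0, so Saturday + 0 = Saturday.

Saturday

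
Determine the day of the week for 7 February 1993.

Doomsday rule: the anchor day for the 1900s is Wednesday. For year 93: 93÷12 = 7 r 9, and 9÷4 = 2, so 7+9+2 = 18.
Wednesday + 18 ≡ Sunday — that's 1993's doomsday.
In February the doomsday date is Feb 28 (1993 is not a leap year).
Feb 7 is 21 days before Feb 28; 21 mod 7 = 0, so Sunday − 0 = Sunday.

Sunday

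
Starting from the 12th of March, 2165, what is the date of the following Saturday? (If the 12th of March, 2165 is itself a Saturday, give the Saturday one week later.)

March 16, 2165

Mar 12, 2165 is a Tuesday.
From Tuesday to the next Saturday is 4 days.
Mar 12, 2165 + 4 = Mar 16, 2165.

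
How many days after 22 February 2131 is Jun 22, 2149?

6695

Feb 22, 2131 → Feb 22, 2132: 365 days.
Feb 22, 2132 → Feb 22, 2133: 366 days (Feb 29, 2132 is in that span).
Feb 22, 2133 → Feb 22, 2134: 365 days.
Feb 22, 2134 → Feb 22, 2135: 365 days.
Feb 22, 2135 → Feb 22, 2136: 365 days.
Feb 22, 2136 → Feb 22, 2137: 366 days (Feb 29, 2136 is in that span).
Feb 22, 2137 → Feb 22, 2138: 365 days.
Feb 22, 2138 → Feb 22, 2139: 365 days.
Feb 22, 2139 → Feb 22, 2140: 365 days.
Feb 22, 2140 → Feb 22, 2141: 366 days (Feb 29, 2140 is in that span).
Feb 22, 2141 → Feb 22, 2142: 365 days.
Feb 22, 2142 → Feb 22, 2143: 365 days.
Feb 22, 2143 → Feb 22, 2144: 365 days.
Feb 22, 2144 → Feb 22, 2145: 366 days (Feb 29, 2144 is in that span).
Feb 22, 2145 → Feb 22, 2146: 365 days.
Feb 22, 2146 → Feb 22, 2147: 365 days.
Feb 22, 2147 → Feb 22, 2148: 365 days.
Feb 22, 2148 → Feb 22, 2149: 366 days (Feb 29, 2148 is in that span).
Feb 22, 2149 → Mar 22, 2149: 28 days (February has 28).
Mar 22, 2149 → Apr 22, 2149: 31 days (March has 31).
Apr 22, 2149 → May 22, 2149: 30 days (April has 30).
May 22, 2149 → Jun 22, 2149: 31 days.
Total: 6695 days.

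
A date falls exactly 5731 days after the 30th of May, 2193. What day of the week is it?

Tuesday

First find the weekday of May 30, 2193. Doomsday rule: the anchor day for the 2100s is Sunday. For year 93: 93÷12 = 7 r 9, and 9÷4 = 2, so 7+9+2 = 18.
Sunday + 18 ≡ Thursday — that's 2193's doomsday.
In May the doomsday date is May 9.
May 30 is 21 days after May 9; 21 mod 7 = 0, so Thursday + 0 = Thursday.
5731 mod 7 = 5, so 5731 days after a Thursday is Thursday + 5 = Tuesday.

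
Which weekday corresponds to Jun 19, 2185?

Sunday

Doomsday rule: the anchor day for the 2100s is Sunday. For year 85: 85÷12 = 7 r 1, and 1÷4 = 0, so 7+1+0 = 8.
Sunday + 8 ≡ Monday — that's 2185's doomsday.
In June the doomsday date is Jun 6.
Jun 19 is 13 days after Jun 6; 13 mod 7 = 6, so Monday + 6 = Sunday.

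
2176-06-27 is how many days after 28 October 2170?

Oct 28, 2170 → Oct 28, 2171: 365 days.
Oct 28, 2171 → Oct 28, 2172: 366 days (Feb 29, 2172 is in that span).
Oct 28, 2172 → Oct 28, 2173: 365 days.
Oct 28, 2173 → Oct 28, 2174: 365 days.
Oct 28, 2174 → Oct 28, 2175: 365 days.
Oct 28, 2175 → Nov 28, 2175: 31 days (October has 31).
Nov 28, 2175 → Dec 28, 2175: 30 days (November has 30).
Dec 28, 2175 → Jan 28, 2176: 31 days (December has 31).
Jan 28, 2176 → Feb 28, 2176: 31 days (January has 31).
Feb 28, 2176 → Mar 28, 2176: 29 days (February has 29).
Mar 28, 2176 → Apr 28, 2176: 31 days (March has 31).
Apr 28, 2176 → May 28, 2176: 30 days (April has 30).
May 28, 2176 → Jun 27, 2176: 30 days.
Total: 2069 days.

2069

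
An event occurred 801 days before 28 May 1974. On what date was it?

−365 (one year) → May 28, 1973 (436 left).
−365 (one year) → May 28, 1972 (71 left).
−28 → Apr 30, 1972 (end of Apr, 30 days; 43 left).
−30 → Mar 31, 1972 (end of Mar, 31 days; 13 left).
−13 → Mar 18, 1972.

March 18, 1972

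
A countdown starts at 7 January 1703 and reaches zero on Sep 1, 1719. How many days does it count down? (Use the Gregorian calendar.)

Jan 7, 1703 → Jan 7, 1704: 365 days.
Jan 7, 1704 → Jan 7, 1705: 366 days (Feb 29, 1704 is in that span).
Jan 7, 1705 → Jan 7, 1706: 365 days.
Jan 7, 1706 → Jan 7, 1707: 365 days.
Jan 7, 1707 → Jan 7, 1708: 365 days.
Jan 7, 1708 → Jan 7, 1709: 366 days (Feb 29, 1708 is in that span).
Jan 7, 1709 → Jan 7, 1710: 365 days.
Jan 7, 1710 → Jan 7, 1711: 365 days.
Jan 7, 1711 → Jan 7, 1712: 365 days.
Jan 7, 1712 → Jan 7, 1713: 366 days (Feb 29, 1712 is in that span).
Jan 7, 1713 → Jan 7, 1714: 365 days.
Jan 7, 1714 → Jan 7, 1715: 365 days.
Jan 7, 1715 → Jan 7, 1716: 365 days.
Jan 7, 1716 → Jan 7, 1717: 366 days (Feb 29, 1716 is in that span).
Jan 7, 1717 → Jan 7, 1718: 365 days.
Jan 7, 1718 → Jan 7, 1719: 365 days.
Jan 7, 1719 → Feb 7, 1719: 31 days (January has 31).
Feb 7, 1719 → Mar 7, 1719: 28 days (February has 28).
Mar 7, 1719 → Apr 7, 1719: 31 days (March has 31).
Apr 7, 1719 → May 7, 1719: 30 days (April has 30).
May 7, 1719 → Jun 7, 1719: 31 days (May has 31).
Jun 7, 1719 → Jul 7, 1719: 30 days (June has 30).
Jul 7, 1719 → Aug 7, 1719: 31 days (July has 31).
Aug 7, 1719 → Sep 1, 1719: 25 days.
Total: 6081 days.

6081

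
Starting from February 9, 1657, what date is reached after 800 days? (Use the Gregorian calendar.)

April 20, 1659

+365 (one year) → Feb 9, 1658 (435 left).
+365 (one year) → Feb 9, 1659 (70 left).
Feb has 28 days: +20 → Mar 1, 1659 (50 left).
Mar has 31 days: +31 → Apr 1, 1659 (19 left).
+19 → Apr 20, 1659.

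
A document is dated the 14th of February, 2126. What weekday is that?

Thursday

Doomsday rule: the anchor day for the 2100s is Sunday. For year 26: 26÷12 = 2 r 2, and 2÷4 = 0, so 2+2+0 = 4.
Sunday + 4 ≡ Thursday — that's 2126's doomsday.
In February the doomsday date is Feb 28 (2126 is not a leap year).
Feb 14 is 14 days before Feb 28; 14 mod 7 = 0, so Thursday − 0 = Thursday.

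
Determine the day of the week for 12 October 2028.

Thursday

Doomsday rule: the anchor day for the 2000s is Tuesday. For year 28: 28÷12 = 2 r 4, and 4÷4 = 1, so 2+4+1 = 7.
Tuesday + 7 ≡ Tuesday — that's 2028's doomsday.
In October the doomsday date is Oct 10.
Oct 12 is 2 days after Oct 10; 2 mod 7 = 2, so Tuesday + 2 = Thursday.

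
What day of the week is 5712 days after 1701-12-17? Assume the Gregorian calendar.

First find the weekday of Dec 17, 1701. Doomsday rule: the anchor day for the 1700s is Sunday. For year 01: 1÷12 = 0 r 1, and 1÷4 = 0, so 0+1+0 = 1.
Sunday + 1 ≡ Monday — that's 1701's doomsday.
In December the doomsday date is Dec 12.
Dec 17 is 5 days after Dec 12; 5 mod 7 = 5, so Monday + 5 = Saturday.
5712 mod 7 = 0, so 5712 days after a Saturday is Saturday + 0 = Saturday.

Saturday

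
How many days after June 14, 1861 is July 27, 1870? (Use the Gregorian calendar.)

Jun 14, 1861 → Jun 14, 1862: 365 days.
Jun 14, 1862 → Jun 14, 1863: 365 days.
Jun 14, 1863 → Jun 14, 1864: 366 days (Feb 29, 1864 is in that span).
Jun 14, 1864 → Jun 14, 1865: 365 days.
Jun 14, 1865 → Jun 14, 1866: 365 days.
Jun 14, 1866 → Jun 14, 1867: 365 days.
Jun 14, 1867 → Jun 14, 1868: 366 days (Feb 29, 1868 is in that span).
Jun 14, 1868 → Jun 14, 1869: 365 days.
Jun 14, 1869 → Jun 14, 1870: 365 days.
Jun 14, 1870 → Jul 14, 1870: 30 days (June has 30).
Jul 14, 1870 → Jul 27, 1870: 13 days.
Total: 3330 days.

3330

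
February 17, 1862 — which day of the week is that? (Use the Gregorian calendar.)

January 1, 1862 is a Wednesday.
Jan 1, 1862 → Feb 1, 1862: 31 days (January has 31).
Feb 1, 1862 → Feb 17, 1862: 16 days.
Total: 47 days.
47 mod 7 = 5, so Wednesday + 5 = Monday.

Monday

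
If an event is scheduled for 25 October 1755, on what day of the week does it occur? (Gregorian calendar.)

Doomsday rule: the anchor day for the 1700s is Sunday. For year 55: 55÷12 = 4 r 7, and 7÷4 = 1, so 4+7+1 = 12.
Sunday + 12 ≡ Friday — that's 1755's doomsday.
In October the doomsday date is Oct 10.
Oct 25 is 15 days after Oct 10; 15 mod 7 = 1, so Friday + 1 = Saturday.

Saturday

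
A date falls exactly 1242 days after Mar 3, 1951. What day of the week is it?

Tuesday

Mar 3, 1951 is a Saturday.
1242 mod 7 = 3, so 1242 days after a Saturday is Saturday + 3 = Tuesday.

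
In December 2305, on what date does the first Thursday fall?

December 7, 2305

December 1, 2305 is a Friday.
The first Thursday is therefore December 7 (6 days later).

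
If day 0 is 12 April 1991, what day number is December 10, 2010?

7182

Apr 12, 1991 → Apr 12, 1992: 366 days (Feb 29, 1992 is in that span).
Apr 12, 1992 → Apr 12, 1993: 365 days.
Apr 12, 1993 → Apr 12, 1994: 365 days.
Apr 12, 1994 → Apr 12, 1995: 365 days.
Apr 12, 1995 → Apr 12, 1996: 366 days (Feb 29, 1996 is in that span).
Apr 12, 1996 → Apr 12, 1997: 365 days.
Apr 12, 1997 → Apr 12, 1998: 365 days.
Apr 12, 1998 → Apr 12, 1999: 365 days.
Apr 12, 1999 → Apr 12, 2000: 366 days (Feb 29, 2000 is in that span).
Apr 12, 2000 → Apr 12, 2001: 365 days.
Apr 12, 2001 → Apr 12, 2002: 365 days.
Apr 12, 2002 → Apr 12, 2003: 365 days.
Apr 12, 2003 → Apr 12, 2004: 366 days (Feb 29, 2004 is in that span).
Apr 12, 2004 → Apr 12, 2005: 365 days.
Apr 12, 2005 → Apr 12, 2006: 365 days.
Apr 12, 2006 → Apr 12, 2007: 365 days.
Apr 12, 2007 → Apr 12, 2008: 366 days (Feb 29, 2008 is in that span).
Apr 12, 2008 → Apr 12, 2009: 365 days.
Apr 12, 2009 → Apr 12, 2010: 365 days.
Apr 12, 2010 → May 12, 2010: 30 days (April has 30).
May 12, 2010 → Jun 12, 2010: 31 days (May has 31).
Jun 12, 2010 → Jul 12, 2010: 30 days (June has 30).
Jul 12, 2010 → Aug 12, 2010: 31 days (July has 31).
Aug 12, 2010 → Sep 12, 2010: 31 days (August has 31).
Sep 12, 2010 → Oct 12, 2010: 30 days (September has 30).
Oct 12, 2010 → Nov 12, 2010: 31 days (October has 31).
Nov 12, 2010 → Dec 10, 2010: 28 days.
Total: 7182 days.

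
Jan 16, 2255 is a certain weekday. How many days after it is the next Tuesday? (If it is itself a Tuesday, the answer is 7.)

Jan 16, 2255 is a Tuesday.
From Tuesday to the next Tuesday is 7 days.

7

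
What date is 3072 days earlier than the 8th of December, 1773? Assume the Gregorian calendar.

−365 (one year) → Dec 8, 1772 (2707 left).
−366 (one year; includes Feb 29, 1772) → Dec 8, 1771 (2341 left).
−365 (one year) → Dec 8, 1770 (1976 left).
−365 (one year) → Dec 8, 1769 (1611 left).
−365 (one year) → Dec 8, 1768 (1246 left).
−366 (one year; includes Feb 29, 1768) → Dec 8, 1767 (880 left).
−365 (one year) → Dec 8, 1766 (515 left).
−365 (one year) → Dec 8, 1765 (150 left).
−8 → Nov 30, 1765 (end of Nov, 30 days; 142 left).
−30 → Oct 31, 1765 (end of Oct, 31 days; 112 left).
−31 → Sep 30, 1765 (end of Sep, 30 days; 81 left).
−30 → Aug 31, 1765 (end of Aug, 31 days; 51 left).
−31 → Jul 31, 1765 (end of Jul, 31 days; 20 left).
−20 → Jul 11, 1765.

July 11, 1765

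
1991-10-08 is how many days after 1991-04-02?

189

Apr 2, 1991 → May 2, 1991: 30 days (April has 30).
May 2, 1991 → Jun 2, 1991: 31 days (May has 31).
Jun 2, 1991 → Jul 2, 1991: 30 days (June has 30).
Jul 2, 1991 → Aug 2, 1991: 31 days (July has 31).
Aug 2, 1991 → Sep 2, 1991: 31 days (August has 31).
Sep 2, 1991 → Oct 2, 1991: 30 days (September has 30).
Oct 2, 1991 → Oct 8, 1991: 6 days.
Total: 189 days.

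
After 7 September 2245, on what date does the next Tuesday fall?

Sep 7, 2245 is a Sunday.
From Sunday to the next Tuesday is 2 days.
Sep 7, 2245 + 2 = Sep 9, 2245.

September 9, 2245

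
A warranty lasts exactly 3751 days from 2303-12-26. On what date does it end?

April 3, 2314

+366 (one year; includes Feb 29, 2304) → Dec 26, 2304 (3385 left).
+365 (one year) → Dec 26, 2305 (3020 left).
+365 (one year) → Dec 26, 2306 (2655 left).
+365 (one year) → Dec 26, 2307 (2290 left).
+366 (one year; includes Feb 29, 2308) → Dec 26, 2308 (1924 left).
+365 (one year) → Dec 26, 2309 (1559 left).
+365 (one year) → Dec 26, 2310 (1194 left).
+365 (one year) → Dec 26, 2311 (829 left).
+366 (one year; includes Feb 29, 2312) → Dec 26, 2312 (463 left).
+365 (one year) → Dec 26, 2313 (98 left).
Dec has 31 days: +6 → Jan 1, 2314 (92 left).
Jan has 31 days: +31 → Feb 1, 2314 (61 left).
Feb has 28 days: +28 → Mar 1, 2314 (33 left).
Mar has 31 days: +31 → Apr 1, 2314 (2 left).
+2 → Apr 3, 2314.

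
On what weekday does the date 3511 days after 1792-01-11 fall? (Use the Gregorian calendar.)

Jan 11, 1792 is a Wednesday.
3511 mod 7 = 4, so 3511 days after a Wednesday is Wednesday + 4 = Sunday.

Sunday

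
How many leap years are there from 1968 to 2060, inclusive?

24

Multiples of 4 in [1968,2060]: 24.
Of those, multiples of 100: 1 (not leap unless ÷400).
Multiples of 400: 1.
Leap years = 24 − 1 + 1 = 24.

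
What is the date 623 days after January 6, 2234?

September 21, 2235

+365 (one year) → Jan 6, 2235 (258 left).
Jan has 31 days: +26 → Feb 1, 2235 (232 left).
Feb has 28 days: +28 → Mar 1, 2235 (204 left).
Mar has 31 days: +31 → Apr 1, 2235 (173 left).
Apr has 30 days: +30 → May 1, 2235 (143 left).
May has 31 days: +31 → Jun 1, 2235 (112 left).
Jun has 30 days: +30 → Jul 1, 2235 (82 left).
Jul has 31 days: +31 → Aug 1, 2235 (51 left).
Aug has 31 days: +31 → Sep 1, 2235 (20 left).
+20 → Sep 21, 2235.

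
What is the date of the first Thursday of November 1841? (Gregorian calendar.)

November 1, 1841 is a Monday.
The first Thursday is therefore November 4 (3 days later).

November 4, 1841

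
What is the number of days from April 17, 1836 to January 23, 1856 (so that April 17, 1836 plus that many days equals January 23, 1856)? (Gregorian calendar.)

7220

Apr 17, 1836 → Apr 17, 1837: 365 days.
Apr 17, 1837 → Apr 17, 1838: 365 days.
Apr 17, 1838 → Apr 17, 1839: 365 days.
Apr 17, 1839 → Apr 17, 1840: 366 days (Feb 29, 1840 is in that span).
Apr 17, 1840 → Apr 17, 1841: 365 days.
Apr 17, 1841 → Apr 17, 1842: 365 days.
Apr 17, 1842 → Apr 17, 1843: 365 days.
Apr 17, 1843 → Apr 17, 1844: 366 days (Feb 29, 1844 is in that span).
Apr 17, 1844 → Apr 17, 1845: 365 days.
Apr 17, 1845 → Apr 17, 1846: 365 days.
Apr 17, 1846 → Apr 17, 1847: 365 days.
Apr 17, 1847 → Apr 17, 1848: 366 days (Feb 29, 1848 is in that span).
Apr 17, 1848 → Apr 17, 1849: 365 days.
Apr 17, 1849 → Apr 17, 1850: 365 days.
Apr 17, 1850 → Apr 17, 1851: 365 days.
Apr 17, 1851 → Apr 17, 1852: 366 days (Feb 29, 1852 is in that span).
Apr 17, 1852 → Apr 17, 1853: 365 days.
Apr 17, 1853 → Apr 17, 1854: 365 days.
Apr 17, 1854 → Apr 17, 1855: 365 days.
Apr 17, 1855 → May 17, 1855: 30 days (April has 30).
May 17, 1855 → Jun 17, 1855: 31 days (May has 31).
Jun 17, 1855 → Jul 17, 1855: 30 days (June has 30).
Jul 17, 1855 → Aug 17, 1855: 31 days (July has 31).
Aug 17, 1855 → Sep 17, 1855: 31 days (August has 31).
Sep 17, 1855 → Oct 17, 1855: 30 days (September has 30).
Oct 17, 1855 → Nov 17, 1855: 31 days (October has 31).
Nov 17, 1855 → Dec 17, 1855: 30 days (November has 30).
Dec 17, 1855 → Jan 17, 1856: 31 days (December has 31).
Jan 17, 1856 → Jan 23, 1856: 6 days.
Total: 7220 days.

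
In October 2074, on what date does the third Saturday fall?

October 1, 2074 is a Monday.
The first Saturday is therefore October 6 (5 days later).
The third Saturday is 6 + 2×7 = October 20.

October 20, 2074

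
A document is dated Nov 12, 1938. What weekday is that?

Doomsday rule: the anchor day for the 1900s is Wednesday. For year 38: 38÷12 = 3 r 2, and 2÷4 = 0, so 3+2+0 = 5.
Wednesday + 5 ≡ Monday — that's 1938's doomsday.
In November the doomsday date is Nov 7.
Nov 12 is 5 days after Nov 7; 5 mod 7 = 5, so Monday + 5 = Saturday.

Saturday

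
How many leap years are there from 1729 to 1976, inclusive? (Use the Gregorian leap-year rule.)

60

Multiples of 4 in [1729,1976]: 62.
Of those, multiples of 100: 2 (not leap unless ÷400).
Multiples of 400: 0.
Leap years = 62 − 2 + 0 = 60.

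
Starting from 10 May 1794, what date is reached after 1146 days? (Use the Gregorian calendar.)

June 29, 1797

+365 (one year) → May 10, 1795 (781 left).
+366 (one year; includes Feb 29, 1796) → May 10, 1796 (415 left).
+365 (one year) → May 10, 1797 (50 left).
May has 31 days: +22 → Jun 1, 1797 (28 left).
+28 → Jun 29, 1797.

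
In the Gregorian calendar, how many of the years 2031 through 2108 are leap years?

Multiples of 4 in [2031,2108]: 20.
Of those, multiples of 100: 1 (not leap unless ÷400).
Multiples of 400: 0.
Leap years = 20 − 1 + 0 = 19.

19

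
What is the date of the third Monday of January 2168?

January 18, 2168

January 1, 2168 is a Friday.
The first Monday is therefore January 4 (3 days later).
The third Monday is 4 + 2×7 = January 18.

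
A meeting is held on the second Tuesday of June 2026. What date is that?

June 9, 2026

June 1, 2026 is a Monday.
The first Tuesday is therefore June 2 (1 days later).
The second Tuesday is 2 + 1×7 = June 9.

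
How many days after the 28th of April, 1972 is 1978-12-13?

Apr 28, 1972 → Apr 28, 1973: 365 days.
Apr 28, 1973 → Apr 28, 1974: 365 days.
Apr 28, 1974 → Apr 28, 1975: 365 days.
Apr 28, 1975 → Apr 28, 1976: 366 days (Feb 29, 1976 is in that span).
Apr 28, 1976 → Apr 28, 1977: 365 days.
Apr 28, 1977 → Apr 28, 1978: 365 days.
Apr 28, 1978 → May 28, 1978: 30 days (April has 30).
May 28, 1978 → Jun 28, 1978: 31 days (May has 31).
Jun 28, 1978 → Jul 28, 1978: 30 days (June has 30).
Jul 28, 1978 → Aug 28, 1978: 31 days (July has 31).
Aug 28, 1978 → Sep 28, 1978: 31 days (August has 31).
Sep 28, 1978 → Oct 28, 1978: 30 days (September has 30).
Oct 28, 1978 → Nov 28, 1978: 31 days (October has 31).
Nov 28, 1978 → Dec 13, 1978: 15 days.
Total: 2420 days.

2420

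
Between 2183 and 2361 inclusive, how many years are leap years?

43

Multiples of 4 in [2183,2361]: 45.
Of those, multiples of 100: 2 (not leap unless ÷400).
Multiples of 400: 0.
Leap years = 45 − 2 + 0 = 43.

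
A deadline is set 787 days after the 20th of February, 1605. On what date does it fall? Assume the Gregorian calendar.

April 18, 1607

+365 (one year) → Feb 20, 1606 (422 left).
+365 (one year) → Feb 20, 1607 (57 left).
Feb has 28 days: +9 → Mar 1, 1607 (48 left).
Mar has 31 days: +31 → Apr 1, 1607 (17 left).
+17 → Apr 18, 1607.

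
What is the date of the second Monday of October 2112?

October 1, 2112 is a Saturday.
The first Monday is therefore October 3 (2 days later).
The second Monday is 3 + 1×7 = October 10.

October 10, 2112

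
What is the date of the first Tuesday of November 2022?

November 1, 2022 is a Tuesday.
The first Tuesday is therefore November 1 (same day).

November 1, 2022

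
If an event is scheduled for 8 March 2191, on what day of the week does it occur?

Doomsday rule: the anchor day for the 2100s is Sunday. For year 91: 91÷12 = 7 r 7, and 7÷4 = 1, so 7+7+1 = 15.
Sunday + 15 ≡ Monday — that's 2191's doomsday.
In March the doomsday date is Mar 14.
Mar 8 is 6 days before Mar 14; 6 mod 7 = 6, so Monday − 6 = Tuesday.

Tuesday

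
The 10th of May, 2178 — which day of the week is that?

Doomsday rule: the anchor day for the 2100s is Sunday. For year 78: 78÷12 = 6 r 6, and 6÷4 = 1, so 6+6+1 = 13.
Sunday + 13 ≡ Saturday — that's 2178's doomsday.
In May the doomsday date is May 9.
May 10 is 1 day after May 9; 1 mod 7 = 1, so Saturday + 1 = Sunday.

Sunday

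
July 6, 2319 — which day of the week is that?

Doomsday rule: the anchor day for the 2300s is Wednesday. For year 19: 19÷12 = 1 r 7, and 7÷4 = 1, so 1+7+1 = 9.
Wednesday + 9 ≡ Friday — that's 2319's doomsday.
In July the doomsday date is Jul 11.
Jul 6 is 5 days before Jul 11; 5 mod 7 = 5, so Friday − 5 = Sunday.

Sunday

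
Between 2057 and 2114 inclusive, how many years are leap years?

Multiples of 4 in [2057,2114]: 14.
Of those, multiples of 100: 1 (not leap unless ÷400).
Multiples of 400: 0.
Leap years = 14 − 1 + 0 = 13.

13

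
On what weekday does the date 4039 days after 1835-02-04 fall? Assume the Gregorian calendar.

Feb 4, 1835 is a Wednesday.
4039 mod 7 = 0, so 4039 days after a Wednesday is Wednesday + 0 = Wednesday.

Wednesday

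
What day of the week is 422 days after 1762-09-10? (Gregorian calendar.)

First find the weekday of Sep 10, 1762. Doomsday rule: the anchor day for the 1700s is Sunday. For year 62: 62÷12 = 5 r 2, and 2÷4 = 0, so 5+2+0 = 7.
Sunday + 7 ≡ Sunday — that's 1762's doomsday.
In September the doomsday date is Sep 5.
Sep 10 is 5 days after Sep 5; 5 mod 7 = 5, so Sunday + 5 = Friday.
422 mod 7 = 2, so 422 days after a Friday is Friday + 2 = Sunday.

Sunday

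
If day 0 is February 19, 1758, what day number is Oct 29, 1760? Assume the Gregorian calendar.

983

Feb 19, 1758 → Feb 19, 1759: 365 days.
Feb 19, 1759 → Feb 19, 1760: 365 days.
Feb 19, 1760 → Mar 19, 1760: 29 days (February has 29).
Mar 19, 1760 → Apr 19, 1760: 31 days (March has 31).
Apr 19, 1760 → May 19, 1760: 30 days (April has 30).
May 19, 1760 → Jun 19, 1760: 31 days (May has 31).
Jun 19, 1760 → Jul 19, 1760: 30 days (June has 30).
Jul 19, 1760 → Aug 19, 1760: 31 days (July has 31).
Aug 19, 1760 → Sep 19, 1760: 31 days (August has 31).
Sep 19, 1760 → Oct 19, 1760: 30 days (September has 30).
Oct 19, 1760 → Oct 29, 1760: 10 days.
Total: 983 days.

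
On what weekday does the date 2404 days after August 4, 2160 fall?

Aug 4, 2160 is a Monday.
2404 mod 7 = 3, so 2404 days after a Monday is Monday + 3 = Thursday.

Thursday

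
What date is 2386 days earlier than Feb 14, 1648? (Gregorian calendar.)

August 3, 1641

−365 (one year) → Feb 14, 1647 (2021 left).
−365 (one year) → Feb 14, 1646 (1656 left).
−365 (one year) → Feb 14, 1645 (1291 left).
−366 (one year; includes Feb 29, 1644) → Feb 14, 1644 (925 left).
−365 (one year) → Feb 14, 1643 (560 left).
−365 (one year) → Feb 14, 1642 (195 left).
−14 → Jan 31, 1642 (end of Jan, 31 days; 181 left).
−31 → Dec 31, 1641 (end of Dec, 31 days; 150 left).
−31 → Nov 30, 1641 (end of Nov, 30 days; 119 left).
−30 → Oct 31, 1641 (end of Oct, 31 days; 89 left).
−31 → Sep 30, 1641 (end of Sep, 30 days; 58 left).
−30 → Aug 31, 1641 (end of Aug, 31 days; 28 left).
−28 → Aug 3, 1641.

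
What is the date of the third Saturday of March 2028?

March 18, 2028

March 1, 2028 is a Wednesday.
The first Saturday is therefore March 4 (3 days later).
The third Saturday is 4 + 2×7 = March 18.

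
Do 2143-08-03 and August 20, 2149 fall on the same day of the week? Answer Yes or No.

From Aug 3, 2143 to Aug 20, 2149 is 2209 days.
2209 mod 7 = 4, so they are different weekdays.
(Aug 3, 2143 is a Saturday; Aug 20, 2149 is a Wednesday.)

No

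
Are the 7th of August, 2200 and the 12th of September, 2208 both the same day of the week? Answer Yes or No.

No

From Aug 7, 2200 to Sep 12, 2208 is 2958 days.
2958 mod 7 = 4, so they are different weekdays.
(Aug 7, 2200 is a Thursday; Sep 12, 2208 is a Monday.)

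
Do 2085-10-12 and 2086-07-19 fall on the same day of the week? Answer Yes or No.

Yes

From Oct 12, 2085 to Jul 19, 2086 is 280 days.
280 mod 7 = 0, so they are the same weekday.
(Oct 12, 2085 is a Friday; Jul 19, 2086 is a Friday.)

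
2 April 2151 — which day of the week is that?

Friday

Doomsday rule: the anchor day for the 2100s is Sunday. For year 51: 51÷12 = 4 r 3, and 3÷4 = 0, so 4+3+0 = 7.
Sunday + 7 ≡ Sunday — that's 2151's doomsday.
In April the doomsday date is Apr 4.
Apr 2 is 2 days before Apr 4; 2 mod 7 = 2, so Sunday − 2 = Friday.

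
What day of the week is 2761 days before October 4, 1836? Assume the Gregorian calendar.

First find the weekday of Oct 4, 1836. Doomsday rule: the anchor day for the 1800s is Friday. For year 36: 36÷12 = 3 r 0, and 0÷4 = 0, so 3+0+0 = 3.
Friday + 3 ≡ Monday — that's 1836's doomsday.
In October the doomsday date is Oct 10.
Oct 4 is 6 days before Oct 10; 6 mod 7 = 6, so Monday − 6 = Tuesday.
2761 mod 7 = 3, so 2761 days before a Tuesday is Tuesday − 3 = Saturday.

Saturday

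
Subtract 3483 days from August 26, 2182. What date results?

February 11, 2173

−365 (one year) → Aug 26, 2181 (3118 left).
−365 (one year) → Aug 26, 2180 (2753 left).
−366 (one year; includes Feb 29, 2180) → Aug 26, 2179 (2387 left).
−365 (one year) → Aug 26, 2178 (2022 left).
−365 (one year) → Aug 26, 2177 (1657 left).
−365 (one year) → Aug 26, 2176 (1292 left).
−366 (one year; includes Feb 29, 2176) → Aug 26, 2175 (926 left).
−365 (one year) → Aug 26, 2174 (561 left).
−365 (one year) → Aug 26, 2173 (196 left).
−26 → Jul 31, 2173 (end of Jul, 31 days; 170 left).
−31 → Jun 30, 2173 (end of Jun, 30 days; 139 left).
−30 → May 31, 2173 (end of May, 31 days; 109 left).
−31 → Apr 30, 2173 (end of Apr, 30 days; 78 left).
−30 → Mar 31, 2173 (end of Mar, 31 days; 48 left).
−31 → Feb 28, 2173 (end of Feb, 28 days; 17 left).
−17 → Feb 11, 2173.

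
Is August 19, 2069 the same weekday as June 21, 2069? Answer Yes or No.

From Jun 21, 2069 to Aug 19, 2069 is 59 days.
59 mod 7 = 3, so they are different weekdays.
(Jun 21, 2069 is a Friday; Aug 19, 2069 is a Monday.)

No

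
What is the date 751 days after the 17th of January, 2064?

February 6, 2066

+366 (one year; includes Feb 29, 2064) → Jan 17, 2065 (385 left).
Jan has 31 days: +15 → Feb 1, 2065 (370 left).
Feb has 28 days: +28 → Mar 1, 2065 (342 left).
Mar has 31 days: +31 → Apr 1, 2065 (311 left).
Apr has 30 days: +30 → May 1, 2065 (281 left).
May has 31 days: +31 → Jun 1, 2065 (250 left).
Jun has 30 days: +30 → Jul 1, 2065 (220 left).
Jul has 31 days: +31 → Aug 1, 2065 (189 left).
Aug has 31 days: +31 → Sep 1, 2065 (158 left).
Sep has 30 days: +30 → Oct 1, 2065 (128 left).
Oct has 31 days: +31 → Nov 1, 2065 (97 left).
Nov has 30 days: +30 → Dec 1, 2065 (67 left).
Dec has 31 days: +31 → Jan 1, 2066 (36 left).
Jan has 31 days: +31 → Feb 1, 2066 (5 left).
+5 → Feb 6, 2066.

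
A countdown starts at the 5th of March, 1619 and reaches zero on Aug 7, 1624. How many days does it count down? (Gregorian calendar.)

1982

Mar 5, 1619 → Mar 5, 1620: 366 days (Feb 29, 1620 is in that span).
Mar 5, 1620 → Mar 5, 1621: 365 days.
Mar 5, 1621 → Mar 5, 1622: 365 days.
Mar 5, 1622 → Mar 5, 1623: 365 days.
Mar 5, 1623 → Mar 5, 1624: 366 days (Feb 29, 1624 is in that span).
Mar 5, 1624 → Apr 5, 1624: 31 days (March has 31).
Apr 5, 1624 → May 5, 1624: 30 days (April has 30).
May 5, 1624 → Jun 5, 1624: 31 days (May has 31).
Jun 5, 1624 → Jul 5, 1624: 30 days (June has 30).
Jul 5, 1624 → Aug 5, 1624: 31 days (July has 31).
Aug 5, 1624 → Aug 7, 1624: 2 days.
Total: 1982 days.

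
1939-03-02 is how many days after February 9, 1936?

Feb 9, 1936 → Feb 9, 1937: 366 days (Feb 29, 1936 is in that span).
Feb 9, 1937 → Feb 9, 1938: 365 days.
Feb 9, 1938 → Mar 9, 1938: 28 days (February has 28).
Mar 9, 1938 → Apr 9, 1938: 31 days (March has 31).
Apr 9, 1938 → May 9, 1938: 30 days (April has 30).
May 9, 1938 → Jun 9, 1938: 31 days (May has 31).
Jun 9, 1938 → Jul 9, 1938: 30 days (June has 30).
Jul 9, 1938 → Aug 9, 1938: 31 days (July has 31).
Aug 9, 1938 → Sep 9, 1938: 31 days (August has 31).
Sep 9, 1938 → Oct 9, 1938: 30 days (September has 30).
Oct 9, 1938 → Nov 9, 1938: 31 days (October has 31).
Nov 9, 1938 → Dec 9, 1938: 30 days (November has 30).
Dec 9, 1938 → Jan 9, 1939: 31 days (December has 31).
Jan 9, 1939 → Feb 9, 1939: 31 days (January has 31).
Feb 9, 1939 → Mar 2, 1939: 21 days.
Total: 1117 days.

1117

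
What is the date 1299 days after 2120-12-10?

July 1, 2124

+365 (one year) → Dec 10, 2121 (934 left).
+365 (one year) → Dec 10, 2122 (569 left).
+365 (one year) → Dec 10, 2123 (204 left).
Dec has 31 days: +22 → Jan 1, 2124 (182 left).
Jan has 31 days: +31 → Feb 1, 2124 (151 left).
Feb has 29 days: +29 → Mar 1, 2124 (122 left).
Mar has 31 days: +31 → Apr 1, 2124 (91 left).
Apr has 30 days: +30 → May 1, 2124 (61 left).
May has 31 days: +31 → Jun 1, 2124 (30 left).
Jun has 30 days: +30 → Jul 1, 2124 (0 left).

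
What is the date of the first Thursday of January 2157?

January 1, 2157 is a Saturday.
The first Thursday is therefore January 6 (5 days later).

January 6, 2157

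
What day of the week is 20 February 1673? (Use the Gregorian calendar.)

Doomsday rule: the anchor day for the 1600s is Tuesday. For year 73: 73÷12 = 6 r 1, and 1÷4 = 0, so 6+1+0 = 7.
Tuesday + 7 ≡ Tuesday — that's 1673's doomsday.
In February the doomsday date is Feb 28 (1673 is not a leap year).
Feb 20 is 8 days before Feb 28; 8 mod 7 = 1, so Tuesday − 1 = Monday.

Monday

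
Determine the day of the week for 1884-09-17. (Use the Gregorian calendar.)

Wednesday

Doomsday rule: the anchor day for the 1800s is Friday. For year 84: 84÷12 = 7 r 0, and 0÷4 = 0, so 7+0+0 = 7.
Friday + 7 ≡ Friday — that's 1884's doomsday.
In September the doomsday date is Sep 5.
Sep 17 is 12 days after Sep 5; 12 mod 7 = 5, so Friday + 5 = Wednesday.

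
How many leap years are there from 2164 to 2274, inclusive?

Multiples of 4 in [2164,2274]: 28.
Of those, multiples of 100: 1 (not leap unless ÷400).
Multiples of 400: 0.
Leap years = 28 − 1 + 0 = 27.

27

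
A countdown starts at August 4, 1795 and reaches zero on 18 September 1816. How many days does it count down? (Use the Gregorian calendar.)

7715

Aug 4, 1795 → Aug 4, 1796: 366 days (Feb 29, 1796 is in that span).
Aug 4, 1796 → Aug 4, 1797: 365 days.
Aug 4, 1797 → Aug 4, 1798: 365 days.
Aug 4, 1798 → Aug 4, 1799: 365 days.
Aug 4, 1799 → Aug 4, 1800: 365 days.
Aug 4, 1800 → Aug 4, 1801: 365 days.
Aug 4, 1801 → Aug 4, 1802: 365 days.
Aug 4, 1802 → Aug 4, 1803: 365 days.
Aug 4, 1803 → Aug 4, 1804: 366 days (Feb 29, 1804 is in that span).
Aug 4, 1804 → Aug 4, 1805: 365 days.
Aug 4, 1805 → Aug 4, 1806: 365 days.
Aug 4, 1806 → Aug 4, 1807: 365 days.
Aug 4, 1807 → Aug 4, 1808: 366 days (Feb 29, 1808 is in that span).
Aug 4, 1808 → Aug 4, 1809: 365 days.
Aug 4, 1809 → Aug 4, 1810: 365 days.
Aug 4, 1810 → Aug 4, 1811: 365 days.
Aug 4, 1811 → Aug 4, 1812: 366 days (Feb 29, 1812 is in that span).
Aug 4, 1812 → Aug 4, 1813: 365 days.
Aug 4, 1813 → Aug 4, 1814: 365 days.
Aug 4, 1814 → Aug 4, 1815: 365 days.
Aug 4, 1815 → Aug 4, 1816: 366 days (Feb 29, 1816 is in that span).
Aug 4, 1816 → Sep 4, 1816: 31 days (August has 31).
Sep 4, 1816 → Sep 18, 1816: 14 days.
Total: 7715 days.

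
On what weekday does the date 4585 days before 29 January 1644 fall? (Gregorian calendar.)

Friday

Jan 29, 1644 is a Friday.
4585 mod 7 = 0, so 4585 days before a Friday is Friday − 0 = Friday.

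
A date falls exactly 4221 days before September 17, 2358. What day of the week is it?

Wednesday

Sep 17, 2358 is a Wednesday.
4221 mod 7 = 0, so 4221 days before a Wednesday is Wednesday − 0 = Wednesday.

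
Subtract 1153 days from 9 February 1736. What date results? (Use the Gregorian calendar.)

−365 (one year) → Feb 9, 1735 (788 left).
−365 (one year) → Feb 9, 1734 (423 left).
−365 (one year) → Feb 9, 1733 (58 left).
−9 → Jan 31, 1733 (end of Jan, 31 days; 49 left).
−31 → Dec 31, 1732 (end of Dec, 31 days; 18 left).
−18 → Dec 13, 1732.

December 13, 1732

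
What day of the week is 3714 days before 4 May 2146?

Saturday

First find the weekday of May 4, 2146. Doomsday rule: the anchor day for the 2100s is Sunday. For year 46: 46÷12 = 3 r 10, and 10÷4 = 2, so 3+10+2 = 15.
Sunday + 15 ≡ Monday — that's 2146's doomsday.
In May the doomsday date is May 9.
May 4 is 5 days before May 9; 5 mod 7 = 5, so Monday − 5 = Wednesday.
3714 mod 7 = 4, so 3714 days before a Wednesday is Wednesday − 4 = Saturday.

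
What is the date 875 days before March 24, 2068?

October 31, 2065

−366 (one year; includes Feb 29, 2068) → Mar 24, 2067 (509 left).
−365 (one year) → Mar 24, 2066 (144 left).
−24 → Feb 28, 2066 (end of Feb, 28 days; 120 left).
−28 → Jan 31, 2066 (end of Jan, 31 days; 92 left).
−31 → Dec 31, 2065 (end of Dec, 31 days; 61 left).
−31 → Nov 30, 2065 (end of Nov, 30 days; 30 left).
−30 → Oct 31, 2065 (end of Oct, 31 days; 0 left).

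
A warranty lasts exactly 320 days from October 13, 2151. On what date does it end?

August 28, 2152

Oct has 31 days: +19 → Nov 1, 2151 (301 left).
Nov has 30 days: +30 → Dec 1, 2151 (271 left).
Dec has 31 days: +31 → Jan 1, 2152 (240 left).
Jan has 31 days: +31 → Feb 1, 2152 (209 left).
Feb has 29 days: +29 → Mar 1, 2152 (180 left).
Mar has 31 days: +31 → Apr 1, 2152 (149 left).
Apr has 30 days: +30 → May 1, 2152 (119 left).
May has 31 days: +31 → Jun 1, 2152 (88 left).
Jun has 30 days: +30 → Jul 1, 2152 (58 left).
Jul has 31 days: +31 → Aug 1, 2152 (27 left).
+27 → Aug 28, 2152.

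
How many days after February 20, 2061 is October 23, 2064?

Feb 20, 2061 → Feb 20, 2062: 365 days.
Feb 20, 2062 → Feb 20, 2063: 365 days.
Feb 20, 2063 → Feb 20, 2064: 365 days.
Feb 20, 2064 → Mar 20, 2064: 29 days (February has 29).
Mar 20, 2064 → Apr 20, 2064: 31 days (March has 31).
Apr 20, 2064 → May 20, 2064: 30 days (April has 30).
May 20, 2064 → Jun 20, 2064: 31 days (May has 31).
Jun 20, 2064 → Jul 20, 2064: 30 days (June has 30).
Jul 20, 2064 → Aug 20, 2064: 31 days (July has 31).
Aug 20, 2064 → Sep 20, 2064: 31 days (August has 31).
Sep 20, 2064 → Oct 20, 2064: 30 days (September has 30).
Oct 20, 2064 → Oct 23, 2064: 3 days.
Total: 1341 days.

1341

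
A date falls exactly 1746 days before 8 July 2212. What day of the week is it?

Jul 8, 2212 is a Wednesday.
1746 mod 7 = 3, so 1746 days before a Wednesday is Wednesday − 3 = Sunday.

Sunday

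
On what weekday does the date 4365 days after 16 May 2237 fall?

May 16, 2237 is a Tuesday.
4365 mod 7 = 4, so 4365 days after a Tuesday is Tuesday + 4 = Saturday.

Saturday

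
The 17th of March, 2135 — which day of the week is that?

Doomsday rule: the anchor day for the 2100s is Sunday. For year 35: 35÷12 = 2 r 11, and 11÷4 = 2, so 2+11+2 = 15.
Sunday + 15 ≡ Monday — that's 2135's doomsday.
In March the doomsday date is Mar 14.
Mar 17 is 3 days after Mar 14; 3 mod 7 = 3, so Monday + 3 = Thursday.

Thursday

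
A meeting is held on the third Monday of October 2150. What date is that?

October 1, 2150 is a Thursday.
The first Monday is therefore October 5 (4 days later).
The third Monday is 5 + 2×7 = October 19.

October 19, 2150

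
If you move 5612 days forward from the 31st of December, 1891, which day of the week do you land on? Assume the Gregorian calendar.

Tuesday

First find the weekday of Dec 31, 1891. Doomsday rule: the anchor day for the 1800s is Friday. For year 91: 91÷12 = 7 r 7, and 7÷4 = 1, so 7+7+1 = 15.
Friday + 15 ≡ Saturday — that's 1891's doomsday.
In December the doomsday date is Dec 12.
Dec 31 is 19 days after Dec 12; 19 mod 7 = 5, so Saturday + 5 = Thursday.
5612 mod 7 = 5, so 5612 days after a Thursday is Thursday + 5 = Tuesday.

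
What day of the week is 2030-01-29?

Doomsday rule: the anchor day for the 2000s is Tuesday. For year 30: 30÷12 = 2 r 6, and 6÷4 = 1, so 2+6+1 = 9.
Tuesday + 9 ≡ Thursday — that's 2030's doomsday.
In January the doomsday date is Jan 3 (2030 is not a leap year).
Jan 29 is 26 days after Jan 3; 26 mod 7 = 5, so Thursday + 5 = Tuesday.

Tuesday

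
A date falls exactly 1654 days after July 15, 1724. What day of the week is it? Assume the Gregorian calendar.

Monday

First find the weekday of Jul 15, 1724. Doomsday rule: the anchor day for the 1700s is Sunday. For year 24: 24÷12 = 2 r 0, and 0÷4 = 0, so 2+0+0 = 2.
Sunday + 2 ≡ Tuesday — that's 1724's doomsday.
In July the doomsday date is Jul 11.
Jul 15 is 4 days after Jul 11; 4 mod 7 = 4, so Tuesday + 4 = Saturday.
1654 mod 7 = 2, so 1654 days after a Saturday is Saturday + 2 = Monday.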